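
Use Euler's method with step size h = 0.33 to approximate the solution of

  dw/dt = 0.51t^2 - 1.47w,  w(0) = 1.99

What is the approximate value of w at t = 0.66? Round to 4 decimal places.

0.5459

Euler: w_{n+1} = w_n + h·f(t_n, w_n).
t=0.000000, w=1.990000: f=-2.925300 → w ← 1.990000 + 0.33·(-2.925300) = 1.024651
t=0.330000, w=1.024651: f=-1.450698 → w ← 1.024651 + 0.33·(-1.450698) = 0.545921
w(0.66) ≈ 0.5459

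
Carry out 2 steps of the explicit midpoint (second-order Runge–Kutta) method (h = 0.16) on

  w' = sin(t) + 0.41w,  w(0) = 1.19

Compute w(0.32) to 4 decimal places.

1.4092

Midpoint: k1 = f(t_n, w_n); k2 = f(t_n + h/2, w_n + (h/2)·k1); w_{n+1} = w_n + h·k2.
t=0.000000, w=1.190000:
  k1 = f(0.000000, 1.190000) = 0.487900
  k2 = f(0.080000, 1.229032) = 0.583818
  w ← 1.190000 + 0.16·0.583818 = 1.283411
t=0.160000, w=1.283411:
  k1 = f(0.160000, 1.283411) = 0.685517
  k2 = f(0.240000, 1.338252) = 0.786386
  w ← 1.283411 + 0.16·0.786386 = 1.409233
w(0.32) ≈ 1.4092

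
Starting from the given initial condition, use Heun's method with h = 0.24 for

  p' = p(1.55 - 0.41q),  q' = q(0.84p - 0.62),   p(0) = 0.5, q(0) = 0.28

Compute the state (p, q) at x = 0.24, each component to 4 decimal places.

Heun on (p,q): k1 = f(x_n, state_n); k2 = f(x_n + h, state_n + h·k1); state_{n+1} = state_n + (h/2)·(k1 + k2).
0.000000: (0.500000, 0.280000)
  k1 = (0.717600, -0.056000)
  predictor → (0.672224, 0.266560)
  k2 = (0.968480, -0.014749)
  → (0.702330, 0.271510)
(p(0.24), q(0.24)) ≈ (0.7023, 0.2715)

0.7023, 0.2715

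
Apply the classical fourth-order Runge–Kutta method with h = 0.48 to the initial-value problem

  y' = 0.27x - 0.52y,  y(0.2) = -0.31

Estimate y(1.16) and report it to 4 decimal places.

RK4: k1 = f(x_n, y_n); k2 = f(x_n + h/2, y_n + (h/2)·k1); k3 = f(x_n + h/2, y_n + (h/2)·k2); k4 = f(x_n + h, y_n + h·k3); y_{n+1} = y_n + (h/6)·(k1 + 2k2 + 2k3 + k4).
x=0.200000, y=-0.310000:
  k1 = f(0.200000, -0.310000) = 0.215200
  k2 = f(0.440000, -0.258352) = 0.253143
  k3 = f(0.440000, -0.249246) = 0.248408
  k4 = f(0.680000, -0.190764) = 0.282797
  y ← -0.310000 + (0.48/6)·(k1 + 2k2 + 2k3 + k4) = -0.189912
x=0.680000, y=-0.189912:
  k1 = f(0.680000, -0.189912) = 0.282354
  k2 = f(0.920000, -0.122147) = 0.311916
  k3 = f(0.920000, -0.115052) = 0.308227
  k4 = f(1.160000, -0.041963) = 0.335021
  y ← -0.189912 + (0.48/6)·(k1 + 2k2 + 2k3 + k4) = -0.041299
y(1.16) ≈ -0.0413

-0.0413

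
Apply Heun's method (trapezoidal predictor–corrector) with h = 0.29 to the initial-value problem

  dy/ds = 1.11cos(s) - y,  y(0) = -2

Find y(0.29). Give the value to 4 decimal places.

-1.2356

Heun: k1 = f(s_n, y_n); k2 = f(s_n + h, y_n + h·k1); y_{n+1} = y_n + (h/2)·(k1 + k2).
s=0.000000, y=-2.000000:
  k1 = f(0.000000, -2.000000) = 3.110000
  k2 = f(0.290000, -1.098100) = 2.161751
  y ← -2.000000 + (0.29/2)·(3.110000 + 2.161751) = -1.235596
y(0.29) ≈ -1.2356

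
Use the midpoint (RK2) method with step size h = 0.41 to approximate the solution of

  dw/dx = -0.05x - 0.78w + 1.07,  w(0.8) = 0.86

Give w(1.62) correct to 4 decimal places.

1.0599

Midpoint: k1 = f(x_n, w_n); k2 = f(x_n + h/2, w_n + (h/2)·k1); w_{n+1} = w_n + h·k2.
x=0.800000, w=0.860000:
  k1 = f(0.800000, 0.860000) = 0.359200
  k2 = f(1.005000, 0.933636) = 0.291514
  w ← 0.860000 + 0.41·0.291514 = 0.979521
x=1.210000, w=0.979521:
  k1 = f(1.210000, 0.979521) = 0.245474
  k2 = f(1.415000, 1.029843) = 0.195973
  w ← 0.979521 + 0.41·0.195973 = 1.059869
w(1.62) ≈ 1.0599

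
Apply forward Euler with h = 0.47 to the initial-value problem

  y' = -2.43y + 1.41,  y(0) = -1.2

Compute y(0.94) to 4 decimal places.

0.5443

Euler: y_{n+1} = y_n + h·f(x_n, y_n).
x=0.000000, y=-1.200000: f=4.326000 → y ← -1.200000 + 0.47·4.326000 = 0.833220
x=0.470000, y=0.833220: f=-0.614725 → y ← 0.833220 + 0.47·(-0.614725) = 0.544299
y(0.94) ≈ 0.5443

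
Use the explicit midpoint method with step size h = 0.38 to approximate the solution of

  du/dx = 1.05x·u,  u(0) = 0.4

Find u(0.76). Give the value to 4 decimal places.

0.5356

Midpoint: k1 = f(x_n, u_n); k2 = f(x_n + h/2, u_n + (h/2)·k1); u_{n+1} = u_n + h·k2.
x=0.000000, u=0.400000:
  k1 = f(0.000000, 0.400000) = 0.000000
  k2 = f(0.190000, 0.400000) = 0.079800
  u ← 0.400000 + 0.38·0.079800 = 0.430324
x=0.380000, u=0.430324:
  k1 = f(0.380000, 0.430324) = 0.171699
  k2 = f(0.570000, 0.462947) = 0.277074
  u ← 0.430324 + 0.38·0.277074 = 0.535612
u(0.76) ≈ 0.5356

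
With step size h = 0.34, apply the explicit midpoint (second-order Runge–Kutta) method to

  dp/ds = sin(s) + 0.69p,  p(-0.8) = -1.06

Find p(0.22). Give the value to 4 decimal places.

Midpoint: k1 = f(s_n, p_n); k2 = f(s_n + h/2, p_n + (h/2)·k1); p_{n+1} = p_n + h·k2.
s=-0.800000, p=-1.060000:
  k1 = f(-0.800000, -1.060000) = -1.448756
  k2 = f(-0.630000, -1.306289) = -1.490484
  p ← -1.060000 + 0.34·(-1.490484) = -1.566765
s=-0.460000, p=-1.566765:
  k1 = f(-0.460000, -1.566765) = -1.525016
  k2 = f(-0.290000, -1.826017) = -1.545904
  p ← -1.566765 + 0.34·(-1.545904) = -2.092372
s=-0.120000, p=-2.092372:
  k1 = f(-0.120000, -2.092372) = -1.563449
  k2 = f(0.050000, -2.358158) = -1.577150
  p ← -2.092372 + 0.34·(-1.577150) = -2.628603
p(0.22) ≈ -2.6286

-2.6286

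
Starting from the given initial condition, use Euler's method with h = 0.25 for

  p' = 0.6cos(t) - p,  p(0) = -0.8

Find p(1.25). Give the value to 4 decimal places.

0.1563

Euler: p_{n+1} = p_n + h·f(t_n, p_n).
t=0.000000, p=-0.800000: f=1.400000 → p ← -0.800000 + 0.25·1.400000 = -0.450000
t=0.250000, p=-0.450000: f=1.031347 → p ← -0.450000 + 0.25·1.031347 = -0.192163
t=0.500000, p=-0.192163: f=0.718713 → p ← -0.192163 + 0.25·0.718713 = -0.012485
t=0.750000, p=-0.012485: f=0.451498 → p ← -0.012485 + 0.25·0.451498 = 0.100390
t=1.000000, p=0.100390: f=0.223792 → p ← 0.100390 + 0.25·0.223792 = 0.156338
p(1.25) ≈ 0.1563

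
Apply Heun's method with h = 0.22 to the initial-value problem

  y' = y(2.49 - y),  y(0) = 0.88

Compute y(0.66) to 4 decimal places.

1.8270

Heun: k1 = f(t_n, y_n); k2 = f(t_n + h, y_n + h·k1); y_{n+1} = y_n + (h/2)·(k1 + k2).
t=0.000000, y=0.880000:
  k1 = f(0.000000, 0.880000) = 1.416800
  k2 = f(0.220000, 1.191696) = 1.547184
  y ← 0.880000 + (0.22/2)·(1.416800 + 1.547184) = 1.206038
t=0.220000, y=1.206038:
  k1 = f(0.220000, 1.206038) = 1.548507
  k2 = f(0.440000, 1.546710) = 1.458996
  y ← 1.206038 + (0.22/2)·(1.548507 + 1.458996) = 1.536864
t=0.440000, y=1.536864:
  k1 = f(0.440000, 1.536864) = 1.464841
  k2 = f(0.660000, 1.859129) = 1.172871
  y ← 1.536864 + (0.22/2)·(1.464841 + 1.172871) = 1.827012
y(0.66) ≈ 1.8270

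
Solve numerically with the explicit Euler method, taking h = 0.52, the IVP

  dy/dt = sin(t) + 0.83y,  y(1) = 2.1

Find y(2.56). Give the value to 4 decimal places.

Euler: y_{n+1} = y_n + h·f(t_n, y_n).
t=1.000000, y=2.100000: f=2.584471 → y ← 2.100000 + 0.52·2.584471 = 3.443925
t=1.520000, y=3.443925: f=3.857168 → y ← 3.443925 + 0.52·3.857168 = 5.449652
t=2.040000, y=5.449652: f=5.415140 → y ← 5.449652 + 0.52·5.415140 = 8.265525
y(2.56) ≈ 8.2655

8.2655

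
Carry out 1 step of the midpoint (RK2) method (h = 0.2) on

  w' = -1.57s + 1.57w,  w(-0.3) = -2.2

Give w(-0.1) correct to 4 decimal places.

Midpoint: k1 = f(s_n, w_n); k2 = f(s_n + h/2, w_n + (h/2)·k1); w_{n+1} = w_n + h·k2.
s=-0.300000, w=-2.200000:
  k1 = f(-0.300000, -2.200000) = -2.983000
  k2 = f(-0.200000, -2.498300) = -3.608331
  w ← -2.200000 + 0.2·(-3.608331) = -2.921666
w(-0.1) ≈ -2.9217

-2.9217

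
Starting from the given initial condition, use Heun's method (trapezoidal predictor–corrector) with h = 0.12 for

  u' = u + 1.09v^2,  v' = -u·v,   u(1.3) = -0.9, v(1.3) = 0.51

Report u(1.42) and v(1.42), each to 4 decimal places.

Heun on (u,v): k1 = f(t_n, state_n); k2 = f(t_n + h, state_n + h·k1); state_{n+1} = state_n + (h/2)·(k1 + k2).
1.300000: (-0.900000, 0.510000)
  k1 = (-0.616491, 0.459000)
  predictor → (-0.973979, 0.565080)
  k2 = (-0.625925, 0.550376)
  → (-0.974545, 0.570563)
(u(1.42), v(1.42)) ≈ (-0.9745, 0.5706)

-0.9745, 0.5706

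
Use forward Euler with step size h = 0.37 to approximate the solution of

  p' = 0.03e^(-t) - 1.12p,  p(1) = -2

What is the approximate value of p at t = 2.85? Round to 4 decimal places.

-0.1343

Euler: p_{n+1} = p_n + h·f(t_n, p_n).
t=1.000000, p=-2.000000: f=2.251036 → p ← -2.000000 + 0.37·2.251036 = -1.167117
t=1.370000, p=-1.167117: f=1.314794 → p ← -1.167117 + 0.37·1.314794 = -0.680643
t=1.740000, p=-0.680643: f=0.767586 → p ← -0.680643 + 0.37·0.767586 = -0.396636
t=2.110000, p=-0.396636: f=0.447870 → p ← -0.396636 + 0.37·0.447870 = -0.230924
t=2.480000, p=-0.230924: f=0.261148 → p ← -0.230924 + 0.37·0.261148 = -0.134300
p(2.85) ≈ -0.1343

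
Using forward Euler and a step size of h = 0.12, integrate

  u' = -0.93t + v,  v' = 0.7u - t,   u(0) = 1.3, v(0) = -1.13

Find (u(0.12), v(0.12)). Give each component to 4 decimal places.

Euler on (u,v): u_{n+1} = u_n + h·u', v_{n+1} = v_n + h·v'.
0.000000: (1.300000, -1.130000); f=(-1.130000, 0.910000) → (1.164400, -1.020800)
(u(0.12), v(0.12)) ≈ (1.1644, -1.0208)

1.1644, -1.0208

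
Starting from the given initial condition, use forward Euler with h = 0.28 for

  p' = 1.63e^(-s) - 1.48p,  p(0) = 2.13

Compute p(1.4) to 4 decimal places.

Euler: p_{n+1} = p_n + h·f(s_n, p_n).
s=0.000000, p=2.130000: f=-1.522400 → p ← 2.130000 + 0.28·(-1.522400) = 1.703728
s=0.280000, p=1.703728: f=-1.289590 → p ← 1.703728 + 0.28·(-1.289590) = 1.342643
s=0.560000, p=1.342643: f=-1.056041 → p ← 1.342643 + 0.28·(-1.056041) = 1.046951
s=0.840000, p=1.046951: f=-0.845800 → p ← 1.046951 + 0.28·(-0.845800) = 0.810127
s=1.120000, p=0.810127: f=-0.667153 → p ← 0.810127 + 0.28·(-0.667153) = 0.623325
p(1.4) ≈ 0.6233

0.6233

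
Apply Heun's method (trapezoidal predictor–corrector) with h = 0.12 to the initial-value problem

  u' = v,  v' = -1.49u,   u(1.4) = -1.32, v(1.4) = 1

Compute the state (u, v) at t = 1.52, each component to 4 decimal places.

Heun on (u,v): k1 = f(t_n, state_n); k2 = f(t_n + h, state_n + h·k1); state_{n+1} = state_n + (h/2)·(k1 + k2).
1.400000: (-1.320000, 1.000000)
  k1 = (1.000000, 1.966800)
  predictor → (-1.200000, 1.236016)
  k2 = (1.236016, 1.788000)
  → (-1.185839, 1.225288)
(u(1.52), v(1.52)) ≈ (-1.1858, 1.2253)

-1.1858, 1.2253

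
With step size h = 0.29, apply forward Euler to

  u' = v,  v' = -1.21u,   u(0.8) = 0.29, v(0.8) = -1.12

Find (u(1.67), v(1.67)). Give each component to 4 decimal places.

Euler on (u,v): u_{n+1} = u_n + h·u', v_{n+1} = v_n + h·v'.
0.800000: (0.290000, -1.120000); f=(-1.120000, -0.350900) → (-0.034800, -1.221761)
1.090000: (-0.034800, -1.221761); f=(-1.221761, 0.042108) → (-0.389111, -1.209550)
1.380000: (-0.389111, -1.209550); f=(-1.209550, 0.470824) → (-0.739880, -1.073011)
(u(1.67), v(1.67)) ≈ (-0.7399, -1.0730)

-0.7399, -1.0730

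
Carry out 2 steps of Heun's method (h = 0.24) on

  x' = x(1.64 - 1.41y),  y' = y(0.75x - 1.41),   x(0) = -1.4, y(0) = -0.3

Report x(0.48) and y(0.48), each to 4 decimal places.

-3.3503, -0.0857

Heun on (x,y): k1 = f(t_n, state_n); k2 = f(t_n + h, state_n + h·k1); state_{n+1} = state_n + (h/2)·(k1 + k2).
0.000000: (-1.400000, -0.300000)
  k1 = (-2.888200, 0.738000)
  predictor → (-2.093168, -0.122880)
  k2 = (-3.795459, 0.366167)
  → (-2.202039, -0.167500)
0.240000: (-2.202039, -0.167500)
  k1 = (-4.131411, 0.512806)
  predictor → (-3.193578, -0.044427)
  k2 = (-5.437517, 0.169051)
  → (-3.350311, -0.085677)
(x(0.48), y(0.48)) ≈ (-3.3503, -0.0857)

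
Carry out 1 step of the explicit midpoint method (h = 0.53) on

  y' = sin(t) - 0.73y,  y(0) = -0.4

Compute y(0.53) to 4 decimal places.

-0.1364

Midpoint: k1 = f(t_n, y_n); k2 = f(t_n + h/2, y_n + (h/2)·k1); y_{n+1} = y_n + h·k2.
t=0.000000, y=-0.400000:
  k1 = f(0.000000, -0.400000) = 0.292000
  k2 = f(0.265000, -0.322620) = 0.497422
  y ← -0.400000 + 0.53·0.497422 = -0.136366
y(0.53) ≈ -0.1364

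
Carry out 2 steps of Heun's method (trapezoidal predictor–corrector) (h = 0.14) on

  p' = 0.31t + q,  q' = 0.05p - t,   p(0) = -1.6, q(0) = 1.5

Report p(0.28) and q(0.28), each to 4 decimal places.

-1.1735, 1.4414

Heun on (p,q): k1 = f(t_n, state_n); k2 = f(t_n + h, state_n + h·k1); state_{n+1} = state_n + (h/2)·(k1 + k2).
0.000000: (-1.600000, 1.500000)
  k1 = (1.500000, -0.080000)
  predictor → (-1.390000, 1.488800)
  k2 = (1.532200, -0.209500)
  → (-1.387746, 1.479735)
0.140000: (-1.387746, 1.479735)
  k1 = (1.523135, -0.209387)
  predictor → (-1.174507, 1.450421)
  k2 = (1.537221, -0.338725)
  → (-1.173521, 1.441367)
(p(0.28), q(0.28)) ≈ (-1.1735, 1.4414)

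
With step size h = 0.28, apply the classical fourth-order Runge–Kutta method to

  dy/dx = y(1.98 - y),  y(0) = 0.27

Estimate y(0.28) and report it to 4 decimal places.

RK4: k1 = f(x_n, y_n); k2 = f(x_n + h/2, y_n + (h/2)·k1); k3 = f(x_n + h/2, y_n + (h/2)·k2); k4 = f(x_n + h, y_n + h·k3); y_{n+1} = y_n + (h/6)·(k1 + 2k2 + 2k3 + k4).
x=0.000000, y=0.270000:
  k1 = f(0.000000, 0.270000) = 0.461700
  k2 = f(0.140000, 0.334638) = 0.550601
  k3 = f(0.140000, 0.347084) = 0.566759
  k4 = f(0.280000, 0.428693) = 0.665034
  y ← 0.270000 + (0.28/6)·(k1 + 2k2 + 2k3 + k4) = 0.426868
y(0.28) ≈ 0.4269

0.4269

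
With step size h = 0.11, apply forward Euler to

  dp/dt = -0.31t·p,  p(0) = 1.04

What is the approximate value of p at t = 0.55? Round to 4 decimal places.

Euler: p_{n+1} = p_n + h·f(t_n, p_n).
t=0.000000, p=1.040000: f=0.000000 → p ← 1.040000 + 0.11·0.000000 = 1.040000
t=0.110000, p=1.040000: f=-0.035464 → p ← 1.040000 + 0.11·(-0.035464) = 1.036099
t=0.220000, p=1.036099: f=-0.070662 → p ← 1.036099 + 0.11·(-0.070662) = 1.028326
t=0.330000, p=1.028326: f=-0.105198 → p ← 1.028326 + 0.11·(-0.105198) = 1.016754
t=0.440000, p=1.016754: f=-0.138685 → p ← 1.016754 + 0.11·(-0.138685) = 1.001499
p(0.55) ≈ 1.0015

1.0015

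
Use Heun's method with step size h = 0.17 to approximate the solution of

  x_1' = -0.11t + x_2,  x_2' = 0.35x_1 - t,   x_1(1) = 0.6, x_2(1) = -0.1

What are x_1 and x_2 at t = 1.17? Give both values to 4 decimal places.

Heun on (x_1,x_2): k1 = f(t_n, state_n); k2 = f(t_n + h, state_n + h·k1); state_{n+1} = state_n + (h/2)·(k1 + k2).
1.000000: (0.600000, -0.100000)
  k1 = (-0.210000, -0.790000)
  predictor → (0.564300, -0.234300)
  k2 = (-0.363000, -0.972495)
  → (0.551295, -0.249812)
(x_1(1.17), x_2(1.17)) ≈ (0.5513, -0.2498)

0.5513, -0.2498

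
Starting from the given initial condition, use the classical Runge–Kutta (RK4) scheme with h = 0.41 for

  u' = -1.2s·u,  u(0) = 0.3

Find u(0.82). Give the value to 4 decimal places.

0.2004

RK4: k1 = f(s_n, u_n); k2 = f(s_n + h/2, u_n + (h/2)·k1); k3 = f(s_n + h/2, u_n + (h/2)·k2); k4 = f(s_n + h, u_n + h·k3); u_{n+1} = u_n + (h/6)·(k1 + 2k2 + 2k3 + k4).
s=0.000000, u=0.300000:
  k1 = f(0.000000, 0.300000) = 0.000000
  k2 = f(0.205000, 0.300000) = -0.073800
  k3 = f(0.205000, 0.284871) = -0.070078
  k4 = f(0.410000, 0.271268) = -0.133464
  u ← 0.300000 + (0.41/6)·(k1 + 2k2 + 2k3 + k4) = 0.271217
s=0.410000, u=0.271217:
  k1 = f(0.410000, 0.271217) = -0.133439
  k2 = f(0.615000, 0.243862) = -0.179970
  k3 = f(0.615000, 0.234323) = -0.172930
  k4 = f(0.820000, 0.200315) = -0.197110
  u ← 0.271217 + (0.41/6)·(k1 + 2k2 + 2k3 + k4) = 0.200399
u(0.82) ≈ 0.2004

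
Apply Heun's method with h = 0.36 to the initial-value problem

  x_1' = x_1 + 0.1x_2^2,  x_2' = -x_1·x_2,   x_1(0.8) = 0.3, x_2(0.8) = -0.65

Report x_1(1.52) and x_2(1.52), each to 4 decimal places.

Heun on (x_1,x_2): k1 = f(s_n, state_n); k2 = f(s_n + h, state_n + h·k1); state_{n+1} = state_n + (h/2)·(k1 + k2).
0.800000: (0.300000, -0.650000)
  k1 = (0.342250, 0.195000)
  predictor → (0.423210, -0.579800)
  k2 = (0.456827, 0.245377)
  → (0.443834, -0.570732)
1.160000: (0.443834, -0.570732)
  k1 = (0.476407, 0.253310)
  predictor → (0.615340, -0.479540)
  k2 = (0.638336, 0.295081)
  → (0.644488, -0.472022)
(x_1(1.52), x_2(1.52)) ≈ (0.6445, -0.4720)

0.6445, -0.4720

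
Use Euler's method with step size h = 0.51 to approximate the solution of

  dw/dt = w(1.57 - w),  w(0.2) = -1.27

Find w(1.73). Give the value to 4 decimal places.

Euler: w_{n+1} = w_n + h·f(t_n, w_n).
t=0.200000, w=-1.270000: f=-3.606800 → w ← -1.270000 + 0.51·(-3.606800) = -3.109468
t=0.710000, w=-3.109468: f=-14.550656 → w ← -3.109468 + 0.51·(-14.550656) = -10.530303
t=1.220000, w=-10.530303: f=-127.419847 → w ← -10.530303 + 0.51·(-127.419847) = -75.514425
w(1.73) ≈ -75.5144

-75.5144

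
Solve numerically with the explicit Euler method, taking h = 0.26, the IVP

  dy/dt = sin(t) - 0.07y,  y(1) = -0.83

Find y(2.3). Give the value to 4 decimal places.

Euler: y_{n+1} = y_n + h·f(t_n, y_n).
t=1.000000, y=-0.830000: f=0.899571 → y ← -0.830000 + 0.26·0.899571 = -0.596112
t=1.260000, y=-0.596112: f=0.993818 → y ← -0.596112 + 0.26·0.993818 = -0.337719
t=1.520000, y=-0.337719: f=1.022350 → y ← -0.337719 + 0.26·1.022350 = -0.071908
t=1.780000, y=-0.071908: f=0.983230 → y ← -0.071908 + 0.26·0.983230 = 0.183732
t=2.040000, y=0.183732: f=0.879067 → y ← 0.183732 + 0.26·0.879067 = 0.412290
y(2.3) ≈ 0.4123

0.4123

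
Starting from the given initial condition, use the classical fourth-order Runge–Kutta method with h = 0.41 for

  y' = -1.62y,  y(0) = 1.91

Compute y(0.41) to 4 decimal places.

RK4: k1 = f(s_n, y_n); k2 = f(s_n + h/2, y_n + (h/2)·k1); k3 = f(s_n + h/2, y_n + (h/2)·k2); k4 = f(s_n + h, y_n + h·k3); y_{n+1} = y_n + (h/6)·(k1 + 2k2 + 2k3 + k4).
s=0.000000, y=1.910000:
  k1 = f(0.000000, 1.910000) = -3.094200
  k2 = f(0.205000, 1.275689) = -2.066616
  k3 = f(0.205000, 1.486344) = -2.407877
  k4 = f(0.410000, 0.922771) = -1.494888
  y ← 1.910000 + (0.41/6)·(k1 + 2k2 + 2k3 + k4) = 0.984898
y(0.41) ≈ 0.9849

0.9849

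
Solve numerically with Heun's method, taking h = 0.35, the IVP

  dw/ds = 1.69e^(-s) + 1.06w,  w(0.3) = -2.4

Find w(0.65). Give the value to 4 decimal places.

Heun: k1 = f(s_n, w_n); k2 = f(s_n + h, w_n + h·k1); w_{n+1} = w_n + (h/2)·(k1 + k2).
s=0.300000, w=-2.400000:
  k1 = f(0.300000, -2.400000) = -1.292017
  k2 = f(0.650000, -2.852206) = -2.141081
  w ← -2.400000 + (0.35/2)·(-1.292017 + (-2.141081)) = -3.000792
w(0.65) ≈ -3.0008

-3.0008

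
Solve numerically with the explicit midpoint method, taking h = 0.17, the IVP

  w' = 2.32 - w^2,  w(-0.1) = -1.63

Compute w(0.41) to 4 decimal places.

Midpoint: k1 = f(t_n, w_n); k2 = f(t_n + h/2, w_n + (h/2)·k1); w_{n+1} = w_n + h·k2.
t=-0.100000, w=-1.630000:
  k1 = f(-0.100000, -1.630000) = -0.336900
  k2 = f(-0.015000, -1.658636) = -0.431075
  w ← -1.630000 + 0.17·(-0.431075) = -1.703283
t=0.070000, w=-1.703283:
  k1 = f(0.070000, -1.703283) = -0.581172
  k2 = f(0.155000, -1.752682) = -0.751896
  w ← -1.703283 + 0.17·(-0.751896) = -1.831105
t=0.240000, w=-1.831105:
  k1 = f(0.240000, -1.831105) = -1.032946
  k2 = f(0.325000, -1.918905) = -1.362198
  w ← -1.831105 + 0.17·(-1.362198) = -2.062679
w(0.41) ≈ -2.0627

-2.0627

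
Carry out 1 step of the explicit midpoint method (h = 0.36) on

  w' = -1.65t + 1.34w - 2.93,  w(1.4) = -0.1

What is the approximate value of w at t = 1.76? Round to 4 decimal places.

-2.6082

Midpoint: k1 = f(t_n, w_n); k2 = f(t_n + h/2, w_n + (h/2)·k1); w_{n+1} = w_n + h·k2.
t=1.400000, w=-0.100000:
  k1 = f(1.400000, -0.100000) = -5.374000
  k2 = f(1.580000, -1.067320) = -6.967209
  w ← -0.100000 + 0.36·(-6.967209) = -2.608195
w(1.76) ≈ -2.6082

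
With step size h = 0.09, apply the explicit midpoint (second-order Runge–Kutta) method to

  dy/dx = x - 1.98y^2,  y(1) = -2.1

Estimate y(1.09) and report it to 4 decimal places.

-3.0738

Midpoint: k1 = f(x_n, y_n); k2 = f(x_n + h/2, y_n + (h/2)·k1); y_{n+1} = y_n + h·k2.
x=1.000000, y=-2.100000:
  k1 = f(1.000000, -2.100000) = -7.731800
  k2 = f(1.045000, -2.447931) = -10.819885
  y ← -2.100000 + 0.09·(-10.819885) = -3.073790
y(1.09) ≈ -3.0738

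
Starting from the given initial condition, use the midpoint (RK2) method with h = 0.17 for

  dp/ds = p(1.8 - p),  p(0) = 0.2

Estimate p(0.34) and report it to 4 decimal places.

0.3362

Midpoint: k1 = f(s_n, p_n); k2 = f(s_n + h/2, p_n + (h/2)·k1); p_{n+1} = p_n + h·k2.
s=0.000000, p=0.200000:
  k1 = f(0.000000, 0.200000) = 0.320000
  k2 = f(0.085000, 0.227200) = 0.357340
  p ← 0.200000 + 0.17·0.357340 = 0.260748
s=0.170000, p=0.260748:
  k1 = f(0.170000, 0.260748) = 0.401357
  k2 = f(0.255000, 0.294863) = 0.443809
  p ← 0.260748 + 0.17·0.443809 = 0.336195
p(0.34) ≈ 0.3362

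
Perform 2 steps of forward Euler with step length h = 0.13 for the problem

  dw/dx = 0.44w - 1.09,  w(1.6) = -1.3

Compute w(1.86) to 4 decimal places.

-1.7445

Euler: w_{n+1} = w_n + h·f(x_n, w_n).
x=1.600000, w=-1.300000: f=-1.662000 → w ← -1.300000 + 0.13·(-1.662000) = -1.516060
x=1.730000, w=-1.516060: f=-1.757066 → w ← -1.516060 + 0.13·(-1.757066) = -1.744479
w(1.86) ≈ -1.7445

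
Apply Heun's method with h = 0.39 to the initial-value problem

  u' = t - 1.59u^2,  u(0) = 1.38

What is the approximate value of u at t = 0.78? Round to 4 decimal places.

0.7606

Heun: k1 = f(t_n, u_n); k2 = f(t_n + h, u_n + h·k1); u_{n+1} = u_n + (h/2)·(k1 + k2).
t=0.000000, u=1.380000:
  k1 = f(0.000000, 1.380000) = -3.027996
  k2 = f(0.390000, 0.199082) = 0.326983
  u ← 1.380000 + (0.39/2)·(-3.027996 + 0.326983) = 0.853302
t=0.390000, u=0.853302:
  k1 = f(0.390000, 0.853302) = -0.767719
  k2 = f(0.780000, 0.553892) = 0.292194
  u ← 0.853302 + (0.39/2)·(-0.767719 + 0.292194) = 0.760575
u(0.78) ≈ 0.7606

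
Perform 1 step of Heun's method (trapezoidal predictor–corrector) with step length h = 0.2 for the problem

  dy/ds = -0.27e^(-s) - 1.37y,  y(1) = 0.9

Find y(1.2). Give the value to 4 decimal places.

0.6718

Heun: k1 = f(s_n, y_n); k2 = f(s_n + h, y_n + h·k1); y_{n+1} = y_n + (h/2)·(k1 + k2).
s=1.000000, y=0.900000:
  k1 = f(1.000000, 0.900000) = -1.332327
  k2 = f(1.200000, 0.633535) = -0.949265
  y ← 0.900000 + (0.2/2)·(-1.332327 + (-0.949265)) = 0.671841
y(1.2) ≈ 0.6718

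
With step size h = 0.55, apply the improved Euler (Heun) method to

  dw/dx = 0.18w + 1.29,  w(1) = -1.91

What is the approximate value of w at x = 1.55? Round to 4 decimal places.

Heun: k1 = f(x_n, w_n); k2 = f(x_n + h, w_n + h·k1); w_{n+1} = w_n + (h/2)·(k1 + k2).
x=1.000000, w=-1.910000:
  k1 = f(1.000000, -1.910000) = 0.946200
  k2 = f(1.550000, -1.389590) = 1.039874
  w ← -1.910000 + (0.55/2)·(0.946200 + 1.039874) = -1.363830
w(1.55) ≈ -1.3638

-1.3638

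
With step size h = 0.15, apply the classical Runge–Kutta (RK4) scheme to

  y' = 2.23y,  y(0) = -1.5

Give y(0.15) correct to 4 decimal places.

RK4: k1 = f(x_n, y_n); k2 = f(x_n + h/2, y_n + (h/2)·k1); k3 = f(x_n + h/2, y_n + (h/2)·k2); k4 = f(x_n + h, y_n + h·k3); y_{n+1} = y_n + (h/6)·(k1 + 2k2 + 2k3 + k4).
x=0.000000, y=-1.500000:
  k1 = f(0.000000, -1.500000) = -3.345000
  k2 = f(0.075000, -1.750875) = -3.904451
  k3 = f(0.075000, -1.792834) = -3.998019
  k4 = f(0.150000, -2.099703) = -4.682338
  y ← -1.500000 + (0.15/6)·(k1 + 2k2 + 2k3 + k4) = -2.095807
y(0.15) ≈ -2.0958

-2.0958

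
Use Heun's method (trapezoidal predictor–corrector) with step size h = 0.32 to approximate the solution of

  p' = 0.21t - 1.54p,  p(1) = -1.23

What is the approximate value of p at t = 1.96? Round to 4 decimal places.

-0.1387

Heun: k1 = f(t_n, p_n); k2 = f(t_n + h, p_n + h·k1); p_{n+1} = p_n + (h/2)·(k1 + k2).
t=1.000000, p=-1.230000:
  k1 = f(1.000000, -1.230000) = 2.104200
  k2 = f(1.320000, -0.556656) = 1.134450
  p ← -1.230000 + (0.32/2)·(2.104200 + 1.134450) = -0.711816
t=1.320000, p=-0.711816:
  k1 = f(1.320000, -0.711816) = 1.373397
  k2 = f(1.640000, -0.272329) = 0.763787
  p ← -0.711816 + (0.32/2)·(1.373397 + 0.763787) = -0.369867
t=1.640000, p=-0.369867:
  k1 = f(1.640000, -0.369867) = 0.913995
  k2 = f(1.960000, -0.077388) = 0.530778
  p ← -0.369867 + (0.32/2)·(0.913995 + 0.530778) = -0.138703
p(1.96) ≈ -0.1387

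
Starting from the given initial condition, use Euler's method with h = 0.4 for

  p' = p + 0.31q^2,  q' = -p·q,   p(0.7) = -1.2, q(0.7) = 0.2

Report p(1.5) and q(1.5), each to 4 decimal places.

Euler on (p,q): p_{n+1} = p_n + h·p', q_{n+1} = q_n + h·q'.
0.700000: (-1.200000, 0.200000); f=(-1.187600, 0.240000) → (-1.675040, 0.296000)
1.100000: (-1.675040, 0.296000); f=(-1.647879, 0.495812) → (-2.334192, 0.494325)
(p(1.5), q(1.5)) ≈ (-2.3342, 0.4943)

-2.3342, 0.4943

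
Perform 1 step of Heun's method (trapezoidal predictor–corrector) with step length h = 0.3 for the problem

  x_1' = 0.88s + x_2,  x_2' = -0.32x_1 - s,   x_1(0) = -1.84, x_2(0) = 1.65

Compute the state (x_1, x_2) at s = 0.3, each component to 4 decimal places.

Heun on (x_1,x_2): k1 = f(s_n, state_n); k2 = f(s_n + h, state_n + h·k1); state_{n+1} = state_n + (h/2)·(k1 + k2).
0.000000: (-1.840000, 1.650000)
  k1 = (1.650000, 0.588800)
  predictor → (-1.345000, 1.826640)
  k2 = (2.090640, 0.130400)
  → (-1.278904, 1.757880)
(x_1(0.3), x_2(0.3)) ≈ (-1.2789, 1.7579)

-1.2789, 1.7579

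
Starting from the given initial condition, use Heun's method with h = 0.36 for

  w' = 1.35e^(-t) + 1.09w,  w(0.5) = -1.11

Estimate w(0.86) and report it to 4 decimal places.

-1.3230

Heun: k1 = f(t_n, w_n); k2 = f(t_n + h, w_n + h·k1); w_{n+1} = w_n + (h/2)·(k1 + k2).
t=0.500000, w=-1.110000:
  k1 = f(0.500000, -1.110000) = -0.391084
  k2 = f(0.860000, -1.250790) = -0.792092
  w ← -1.110000 + (0.36/2)·(-0.391084 + (-0.792092)) = -1.322972
w(0.86) ≈ -1.3230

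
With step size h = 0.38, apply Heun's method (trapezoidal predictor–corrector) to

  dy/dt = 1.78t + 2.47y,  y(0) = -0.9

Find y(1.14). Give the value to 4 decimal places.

-9.3037

Heun: k1 = f(t_n, y_n); k2 = f(t_n + h, y_n + h·k1); y_{n+1} = y_n + (h/2)·(k1 + k2).
t=0.000000, y=-0.900000:
  k1 = f(0.000000, -0.900000) = -2.223000
  k2 = f(0.380000, -1.744740) = -3.633108
  y ← -0.900000 + (0.38/2)·(-2.223000 + (-3.633108)) = -2.012660
t=0.380000, y=-2.012660:
  k1 = f(0.380000, -2.012660) = -4.294871
  k2 = f(0.760000, -3.644712) = -7.649638
  y ← -2.012660 + (0.38/2)·(-4.294871 + (-7.649638)) = -4.282117
t=0.760000, y=-4.282117:
  k1 = f(0.760000, -4.282117) = -9.224029
  k2 = f(1.140000, -7.787248) = -17.205304
  y ← -4.282117 + (0.38/2)·(-9.224029 + (-17.205304)) = -9.303690
y(1.14) ≈ -9.3037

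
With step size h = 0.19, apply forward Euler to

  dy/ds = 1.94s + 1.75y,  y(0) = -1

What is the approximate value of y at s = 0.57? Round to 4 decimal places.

-2.1325

Euler: y_{n+1} = y_n + h·f(s_n, y_n).
s=0.000000, y=-1.000000: f=-1.750000 → y ← -1.000000 + 0.19·(-1.750000) = -1.332500
s=0.190000, y=-1.332500: f=-1.963275 → y ← -1.332500 + 0.19·(-1.963275) = -1.705522
s=0.380000, y=-1.705522: f=-2.247464 → y ← -1.705522 + 0.19·(-2.247464) = -2.132540
y(0.57) ≈ -2.1325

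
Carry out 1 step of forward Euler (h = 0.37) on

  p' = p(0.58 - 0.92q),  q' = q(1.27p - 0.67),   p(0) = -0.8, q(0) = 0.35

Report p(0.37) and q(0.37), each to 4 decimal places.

Euler on (p,q): p_{n+1} = p_n + h·p', q_{n+1} = q_n + h·q'.
0.000000: (-0.800000, 0.350000); f=(-0.206400, -0.590100) → (-0.876368, 0.131663)
(p(0.37), q(0.37)) ≈ (-0.8764, 0.1317)

-0.8764, 0.1317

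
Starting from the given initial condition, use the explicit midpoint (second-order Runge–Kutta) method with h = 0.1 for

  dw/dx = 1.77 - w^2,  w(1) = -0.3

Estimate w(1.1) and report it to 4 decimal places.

-0.1277

Midpoint: k1 = f(x_n, w_n); k2 = f(x_n + h/2, w_n + (h/2)·k1); w_{n+1} = w_n + h·k2.
x=1.000000, w=-0.300000:
  k1 = f(1.000000, -0.300000) = 1.680000
  k2 = f(1.050000, -0.216000) = 1.723344
  w ← -0.300000 + 0.1·1.723344 = -0.127666
w(1.1) ≈ -0.1277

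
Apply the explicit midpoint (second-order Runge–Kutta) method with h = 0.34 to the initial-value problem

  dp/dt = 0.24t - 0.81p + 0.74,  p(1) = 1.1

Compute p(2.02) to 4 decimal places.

1.2598

Midpoint: k1 = f(t_n, p_n); k2 = f(t_n + h/2, p_n + (h/2)·k1); p_{n+1} = p_n + h·k2.
t=1.000000, p=1.100000:
  k1 = f(1.000000, 1.100000) = 0.089000
  k2 = f(1.170000, 1.115130) = 0.117545
  p ← 1.100000 + 0.34·0.117545 = 1.139965
t=1.340000, p=1.139965:
  k1 = f(1.340000, 1.139965) = 0.138228
  k2 = f(1.510000, 1.163464) = 0.159994
  p ← 1.139965 + 0.34·0.159994 = 1.194363
t=1.680000, p=1.194363:
  k1 = f(1.680000, 1.194363) = 0.175766
  k2 = f(1.850000, 1.224243) = 0.192363
  p ← 1.194363 + 0.34·0.192363 = 1.259767
p(2.02) ≈ 1.2598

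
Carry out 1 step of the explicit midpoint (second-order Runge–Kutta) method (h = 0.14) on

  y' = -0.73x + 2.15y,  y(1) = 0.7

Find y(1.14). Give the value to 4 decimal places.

0.8177

Midpoint: k1 = f(x_n, y_n); k2 = f(x_n + h/2, y_n + (h/2)·k1); y_{n+1} = y_n + h·k2.
x=1.000000, y=0.700000:
  k1 = f(1.000000, 0.700000) = 0.775000
  k2 = f(1.070000, 0.754250) = 0.840537
  y ← 0.700000 + 0.14·0.840537 = 0.817675
y(1.14) ≈ 0.8177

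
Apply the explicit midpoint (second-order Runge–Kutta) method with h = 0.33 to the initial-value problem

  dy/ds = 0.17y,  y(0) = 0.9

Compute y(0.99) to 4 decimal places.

1.0649

Midpoint: k1 = f(s_n, y_n); k2 = f(s_n + h/2, y_n + (h/2)·k1); y_{n+1} = y_n + h·k2.
s=0.000000, y=0.900000:
  k1 = f(0.000000, 0.900000) = 0.153000
  k2 = f(0.165000, 0.925245) = 0.157292
  y ← 0.900000 + 0.33·0.157292 = 0.951906
s=0.330000, y=0.951906:
  k1 = f(0.330000, 0.951906) = 0.161824
  k2 = f(0.495000, 0.978607) = 0.166363
  y ← 0.951906 + 0.33·0.166363 = 1.006806
s=0.660000, y=1.006806:
  k1 = f(0.660000, 1.006806) = 0.171157
  k2 = f(0.825000, 1.035047) = 0.175958
  y ← 1.006806 + 0.33·0.175958 = 1.064872
y(0.99) ≈ 1.0649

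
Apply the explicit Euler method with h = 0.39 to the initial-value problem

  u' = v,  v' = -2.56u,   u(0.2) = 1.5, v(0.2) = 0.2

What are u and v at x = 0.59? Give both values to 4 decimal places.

Euler on (u,v): u_{n+1} = u_n + h·u', v_{n+1} = v_n + h·v'.
0.200000: (1.500000, 0.200000); f=(0.200000, -3.840000) → (1.578000, -1.297600)
(u(0.59), v(0.59)) ≈ (1.5780, -1.2976)

1.5780, -1.2976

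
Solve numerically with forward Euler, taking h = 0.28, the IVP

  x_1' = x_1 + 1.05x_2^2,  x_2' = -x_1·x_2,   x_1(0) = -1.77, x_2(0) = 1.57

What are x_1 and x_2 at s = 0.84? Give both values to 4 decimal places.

Euler on (x_1,x_2): x_1_{n+1} = x_1_n + h·x_1', x_2_{n+1} = x_2_n + h·x_2'.
0.000000: (-1.770000, 1.570000); f=(0.818145, 2.778900) → (-1.540919, 2.348092)
0.280000: (-1.540919, 2.348092); f=(4.248293, 3.618221) → (-0.351397, 3.361194)
0.560000: (-0.351397, 3.361194); f=(11.511107, 1.181114) → (2.871713, 3.691906)
(x_1(0.84), x_2(0.84)) ≈ (2.8717, 3.6919)

2.8717, 3.6919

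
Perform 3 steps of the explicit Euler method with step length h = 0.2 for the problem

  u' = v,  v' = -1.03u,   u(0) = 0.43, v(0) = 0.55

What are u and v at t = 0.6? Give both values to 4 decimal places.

Euler on (u,v): u_{n+1} = u_n + h·u', v_{n+1} = v_n + h·v'.
0.000000: (0.430000, 0.550000); f=(0.550000, -0.442900) → (0.540000, 0.461420)
0.200000: (0.540000, 0.461420); f=(0.461420, -0.556200) → (0.632284, 0.350180)
0.400000: (0.632284, 0.350180); f=(0.350180, -0.651253) → (0.702320, 0.219929)
(u(0.6), v(0.6)) ≈ (0.7023, 0.2199)

0.7023, 0.2199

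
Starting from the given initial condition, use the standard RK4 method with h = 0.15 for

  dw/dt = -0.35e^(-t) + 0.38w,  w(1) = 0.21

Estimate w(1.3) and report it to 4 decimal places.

RK4: k1 = f(t_n, w_n); k2 = f(t_n + h/2, w_n + (h/2)·k1); k3 = f(t_n + h/2, w_n + (h/2)·k2); k4 = f(t_n + h, w_n + h·k3); w_{n+1} = w_n + (h/6)·(k1 + 2k2 + 2k3 + k4).
t=1.000000, w=0.210000:
  k1 = f(1.000000, 0.210000) = -0.048958
  k2 = f(1.075000, 0.206328) = -0.041050
  k3 = f(1.075000, 0.206921) = -0.040824
  k4 = f(1.150000, 0.203876) = -0.033350
  w ← 0.210000 + (0.15/6)·(k1 + 2k2 + 2k3 + k4) = 0.203849
t=1.150000, w=0.203849:
  k1 = f(1.150000, 0.203849) = -0.033360
  k2 = f(1.225000, 0.201347) = -0.026303
  k3 = f(1.225000, 0.201876) = -0.026102
  k4 = f(1.300000, 0.199933) = -0.019411
  w ← 0.203849 + (0.15/6)·(k1 + 2k2 + 2k3 + k4) = 0.199909
w(1.3) ≈ 0.1999

0.1999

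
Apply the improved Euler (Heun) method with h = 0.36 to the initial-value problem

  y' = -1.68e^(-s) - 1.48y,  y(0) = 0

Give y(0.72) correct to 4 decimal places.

-0.4603

Heun: k1 = f(s_n, y_n); k2 = f(s_n + h, y_n + h·k1); y_{n+1} = y_n + (h/2)·(k1 + k2).
s=0.000000, y=0.000000:
  k1 = f(0.000000, 0.000000) = -1.680000
  k2 = f(0.360000, -0.604800) = -0.276992
  y ← 0.000000 + (0.36/2)·(-1.680000 + (-0.276992)) = -0.352259
s=0.360000, y=-0.352259:
  k1 = f(0.360000, -0.352259) = -0.650753
  k2 = f(0.720000, -0.586530) = 0.050320
  y ← -0.352259 + (0.36/2)·(-0.650753 + 0.050320) = -0.460337
y(0.72) ≈ -0.4603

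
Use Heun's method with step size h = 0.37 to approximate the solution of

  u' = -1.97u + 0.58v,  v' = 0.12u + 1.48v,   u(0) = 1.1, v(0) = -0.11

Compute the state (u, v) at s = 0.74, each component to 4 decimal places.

Heun on (u,v): k1 = f(s_n, state_n); k2 = f(s_n + h, state_n + h·k1); state_{n+1} = state_n + (h/2)·(k1 + k2).
0.000000: (1.100000, -0.110000)
  k1 = (-2.230800, -0.030800)
  predictor → (0.274604, -0.121396)
  k2 = (-0.611380, -0.146714)
  → (0.574197, -0.142840)
0.370000: (0.574197, -0.142840)
  k1 = (-1.214015, -0.142500)
  predictor → (0.125011, -0.195565)
  k2 = (-0.359700, -0.274435)
  → (0.283060, -0.219973)
(u(0.74), v(0.74)) ≈ (0.2831, -0.2200)

0.2831, -0.2200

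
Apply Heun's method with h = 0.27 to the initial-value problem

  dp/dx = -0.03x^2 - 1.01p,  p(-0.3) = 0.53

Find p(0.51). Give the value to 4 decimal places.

0.2352

Heun: k1 = f(x_n, p_n); k2 = f(x_n + h, p_n + h·k1); p_{n+1} = p_n + (h/2)·(k1 + k2).
x=-0.300000, p=0.530000:
  k1 = f(-0.300000, 0.530000) = -0.538000
  k2 = f(-0.030000, 0.384740) = -0.388614
  p ← 0.530000 + (0.27/2)·(-0.538000 + (-0.388614)) = 0.404907
x=-0.030000, p=0.404907:
  k1 = f(-0.030000, 0.404907) = -0.408983
  k2 = f(0.240000, 0.294482) = -0.299154
  p ← 0.404907 + (0.27/2)·(-0.408983 + (-0.299154)) = 0.309308
x=0.240000, p=0.309308:
  k1 = f(0.240000, 0.309308) = -0.314130
  k2 = f(0.510000, 0.224494) = -0.234541
  p ← 0.309308 + (0.27/2)·(-0.314130 + (-0.234541)) = 0.235238
p(0.51) ≈ 0.2352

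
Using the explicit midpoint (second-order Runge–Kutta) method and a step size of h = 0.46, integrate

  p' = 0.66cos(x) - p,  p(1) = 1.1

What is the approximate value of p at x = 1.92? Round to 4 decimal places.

0.4561

Midpoint: k1 = f(x_n, p_n); k2 = f(x_n + h/2, p_n + (h/2)·k1); p_{n+1} = p_n + h·k2.
x=1.000000, p=1.100000:
  k1 = f(1.000000, 1.100000) = -0.743400
  k2 = f(1.230000, 0.929018) = -0.708421
  p ← 1.100000 + 0.46·(-0.708421) = 0.774126
x=1.460000, p=0.774126:
  k1 = f(1.460000, 0.774126) = -0.701150
  k2 = f(1.690000, 0.612862) = -0.691350
  p ← 0.774126 + 0.46·(-0.691350) = 0.456105
p(1.92) ≈ 0.4561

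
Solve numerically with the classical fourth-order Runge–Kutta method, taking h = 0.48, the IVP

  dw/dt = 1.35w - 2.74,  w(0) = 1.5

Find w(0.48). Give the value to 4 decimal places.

RK4: k1 = f(t_n, w_n); k2 = f(t_n + h/2, w_n + (h/2)·k1); k3 = f(t_n + h/2, w_n + (h/2)·k2); k4 = f(t_n + h, w_n + h·k3); w_{n+1} = w_n + (h/6)·(k1 + 2k2 + 2k3 + k4).
t=0.000000, w=1.500000:
  k1 = f(0.000000, 1.500000) = -0.715000
  k2 = f(0.240000, 1.328400) = -0.946660
  k3 = f(0.240000, 1.272802) = -1.021718
  k4 = f(0.480000, 1.009575) = -1.377073
  w ← 1.500000 + (0.48/6)·(k1 + 2k2 + 2k3 + k4) = 1.017694
w(0.48) ≈ 1.0177

1.0177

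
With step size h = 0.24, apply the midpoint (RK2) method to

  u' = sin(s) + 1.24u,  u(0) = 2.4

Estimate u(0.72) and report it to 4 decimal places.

Midpoint: k1 = f(s_n, u_n); k2 = f(s_n + h/2, u_n + (h/2)·k1); u_{n+1} = u_n + h·k2.
s=0.000000, u=2.400000:
  k1 = f(0.000000, 2.400000) = 2.976000
  k2 = f(0.120000, 2.757120) = 3.538541
  u ← 2.400000 + 0.24·3.538541 = 3.249250
s=0.240000, u=3.249250:
  k1 = f(0.240000, 3.249250) = 4.266772
  k2 = f(0.360000, 3.761263) = 5.016240
  u ← 3.249250 + 0.24·5.016240 = 4.453147
s=0.480000, u=4.453147:
  k1 = f(0.480000, 4.453147) = 5.983682
  k2 = f(0.600000, 5.171189) = 6.976917
  u ← 4.453147 + 0.24·6.976917 = 6.127607
u(0.72) ≈ 6.1276

6.1276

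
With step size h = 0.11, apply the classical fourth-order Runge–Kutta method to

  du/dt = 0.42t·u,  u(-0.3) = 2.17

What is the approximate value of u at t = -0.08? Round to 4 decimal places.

2.1322

RK4: k1 = f(t_n, u_n); k2 = f(t_n + h/2, u_n + (h/2)·k1); k3 = f(t_n + h/2, u_n + (h/2)·k2); k4 = f(t_n + h, u_n + h·k3); u_{n+1} = u_n + (h/6)·(k1 + 2k2 + 2k3 + k4).
t=-0.300000, u=2.170000:
  k1 = f(-0.300000, 2.170000) = -0.273420
  k2 = f(-0.245000, 2.154962) = -0.221746
  k3 = f(-0.245000, 2.157804) = -0.222038
  k4 = f(-0.190000, 2.145576) = -0.171217
  u ← 2.170000 + (0.11/6)·(k1 + 2k2 + 2k3 + k4) = 2.145576
t=-0.190000, u=2.145576:
  k1 = f(-0.190000, 2.145576) = -0.171217
  k2 = f(-0.135000, 2.136159) = -0.121120
  k3 = f(-0.135000, 2.138915) = -0.121276
  k4 = f(-0.080000, 2.132236) = -0.071643
  u ← 2.145576 + (0.11/6)·(k1 + 2k2 + 2k3 + k4) = 2.132236
u(-0.08) ≈ 2.1322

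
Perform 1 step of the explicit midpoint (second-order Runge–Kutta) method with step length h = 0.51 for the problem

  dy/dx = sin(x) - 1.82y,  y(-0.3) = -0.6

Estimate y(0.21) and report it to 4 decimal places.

-0.2545

Midpoint: k1 = f(x_n, y_n); k2 = f(x_n + h/2, y_n + (h/2)·k1); y_{n+1} = y_n + h·k2.
x=-0.300000, y=-0.600000:
  k1 = f(-0.300000, -0.600000) = 0.796480
  k2 = f(-0.045000, -0.396898) = 0.677369
  y ← -0.600000 + 0.51·0.677369 = -0.254542
y(0.21) ≈ -0.2545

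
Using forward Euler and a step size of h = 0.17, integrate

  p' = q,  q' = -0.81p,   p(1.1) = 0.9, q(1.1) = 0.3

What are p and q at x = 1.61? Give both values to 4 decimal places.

0.9886, -0.0900

Euler on (p,q): p_{n+1} = p_n + h·p', q_{n+1} = q_n + h·q'.
1.100000: (0.900000, 0.300000); f=(0.300000, -0.729000) → (0.951000, 0.176070)
1.270000: (0.951000, 0.176070); f=(0.176070, -0.770310) → (0.980932, 0.045117)
1.440000: (0.980932, 0.045117); f=(0.045117, -0.794555) → (0.988602, -0.089957)
(p(1.61), q(1.61)) ≈ (0.9886, -0.0900)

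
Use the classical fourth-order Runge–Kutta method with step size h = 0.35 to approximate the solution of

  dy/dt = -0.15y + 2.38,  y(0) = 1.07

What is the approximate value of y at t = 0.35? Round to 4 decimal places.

RK4: k1 = f(t_n, y_n); k2 = f(t_n + h/2, y_n + (h/2)·k1); k3 = f(t_n + h/2, y_n + (h/2)·k2); k4 = f(t_n + h, y_n + h·k3); y_{n+1} = y_n + (h/6)·(k1 + 2k2 + 2k3 + k4).
t=0.000000, y=1.070000:
  k1 = f(0.000000, 1.070000) = 2.219500
  k2 = f(0.175000, 1.458413) = 2.161238
  k3 = f(0.175000, 1.448217) = 2.162767
  k4 = f(0.350000, 1.826969) = 2.105955
  y ← 1.070000 + (0.35/6)·(k1 + 2k2 + 2k3 + k4) = 1.826786
y(0.35) ≈ 1.8268

1.8268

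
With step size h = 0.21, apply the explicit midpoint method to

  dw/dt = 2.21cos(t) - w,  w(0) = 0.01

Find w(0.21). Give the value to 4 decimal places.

Midpoint: k1 = f(t_n, w_n); k2 = f(t_n + h/2, w_n + (h/2)·k1); w_{n+1} = w_n + h·k2.
t=0.000000, w=0.010000:
  k1 = f(0.000000, 0.010000) = 2.200000
  k2 = f(0.105000, 0.241000) = 1.956829
  w ← 0.010000 + 0.21·1.956829 = 0.420934
w(0.21) ≈ 0.4209

0.4209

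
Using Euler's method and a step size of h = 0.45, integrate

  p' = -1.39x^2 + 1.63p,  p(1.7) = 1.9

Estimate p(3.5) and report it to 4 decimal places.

Euler: p_{n+1} = p_n + h·f(x_n, p_n).
x=1.700000, p=1.900000: f=-0.920100 → p ← 1.900000 + 0.45·(-0.920100) = 1.485955
x=2.150000, p=1.485955: f=-4.003168 → p ← 1.485955 + 0.45·(-4.003168) = -0.315471
x=2.600000, p=-0.315471: f=-9.910617 → p ← -0.315471 + 0.45·(-9.910617) = -4.775249
x=3.050000, p=-4.775249: f=-20.714130 → p ← -4.775249 + 0.45·(-20.714130) = -14.096607
p(3.5) ≈ -14.0966

-14.0966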